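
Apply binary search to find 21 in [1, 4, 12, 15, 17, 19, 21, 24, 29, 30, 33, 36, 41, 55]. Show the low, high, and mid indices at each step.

Binary search for 21 in [1, 4, 12, 15, 17, 19, 21, 24, 29, 30, 33, 36, 41, 55]:

lo=0, hi=13, mid=6, arr[mid]=21 -> Found target at index 6!

Binary search finds 21 at index 6 after 1 comparisons. The search repeatedly halves the search space by comparing with the middle element.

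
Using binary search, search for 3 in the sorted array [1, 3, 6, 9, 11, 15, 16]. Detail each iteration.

Binary search for 3 in [1, 3, 6, 9, 11, 15, 16]:

lo=0, hi=6, mid=3, arr[mid]=9 -> 9 > 3, search left half
lo=0, hi=2, mid=1, arr[mid]=3 -> Found target at index 1!

Binary search finds 3 at index 1 after 2 comparisons. The search repeatedly halves the search space by comparing with the middle element.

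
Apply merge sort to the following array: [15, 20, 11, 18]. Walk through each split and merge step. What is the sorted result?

Merge sort trace:

Split: [15, 20, 11, 18] -> [15, 20] and [11, 18]
  Split: [15, 20] -> [15] and [20]
  Merge: [15] + [20] -> [15, 20]
  Split: [11, 18] -> [11] and [18]
  Merge: [11] + [18] -> [11, 18]
Merge: [15, 20] + [11, 18] -> [11, 15, 18, 20]

Final sorted array: [11, 15, 18, 20]

The merge sort proceeds by recursively splitting the array and merging sorted halves.
After all merges, the sorted array is [11, 15, 18, 20].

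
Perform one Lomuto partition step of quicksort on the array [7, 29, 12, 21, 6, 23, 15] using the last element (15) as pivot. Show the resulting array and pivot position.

Lomuto partition with pivot = 15:

Initial array: [7, 29, 12, 21, 6, 23, 15]

arr[0]=7 <= 15: swap with position 0, array becomes [7, 29, 12, 21, 6, 23, 15]
arr[1]=29 > 15: no swap
arr[2]=12 <= 15: swap with position 1, array becomes [7, 12, 29, 21, 6, 23, 15]
arr[3]=21 > 15: no swap
arr[4]=6 <= 15: swap with position 2, array becomes [7, 12, 6, 21, 29, 23, 15]
arr[5]=23 > 15: no swap

Place pivot at position 3: [7, 12, 6, 15, 29, 23, 21]
Pivot position: 3

After partitioning with pivot 15, the array becomes [7, 12, 6, 15, 29, 23, 21]. The pivot is placed at index 3. All elements to the left of the pivot are <= 15, and all elements to the right are > 15.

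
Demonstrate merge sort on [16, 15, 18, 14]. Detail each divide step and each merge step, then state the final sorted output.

Merge sort trace:

Split: [16, 15, 18, 14] -> [16, 15] and [18, 14]
  Split: [16, 15] -> [16] and [15]
  Merge: [16] + [15] -> [15, 16]
  Split: [18, 14] -> [18] and [14]
  Merge: [18] + [14] -> [14, 18]
Merge: [15, 16] + [14, 18] -> [14, 15, 16, 18]

Final sorted array: [14, 15, 16, 18]

The merge sort proceeds by recursively splitting the array and merging sorted halves.
After all merges, the sorted array is [14, 15, 16, 18].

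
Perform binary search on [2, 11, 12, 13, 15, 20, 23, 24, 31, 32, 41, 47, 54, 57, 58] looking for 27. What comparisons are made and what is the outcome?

Binary search for 27 in [2, 11, 12, 13, 15, 20, 23, 24, 31, 32, 41, 47, 54, 57, 58]:

lo=0, hi=14, mid=7, arr[mid]=24 -> 24 < 27, search right half
lo=8, hi=14, mid=11, arr[mid]=47 -> 47 > 27, search left half
lo=8, hi=10, mid=9, arr[mid]=32 -> 32 > 27, search left half
lo=8, hi=8, mid=8, arr[mid]=31 -> 31 > 27, search left half
lo=8 > hi=7, target 27 not found

Binary search determines that 27 is not in the array after 4 comparisons. The search space was exhausted without finding the target.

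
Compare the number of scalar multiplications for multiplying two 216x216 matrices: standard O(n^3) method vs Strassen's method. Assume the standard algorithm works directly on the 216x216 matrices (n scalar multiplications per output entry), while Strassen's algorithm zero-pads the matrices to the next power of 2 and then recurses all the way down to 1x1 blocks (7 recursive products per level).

Matrix multiplication for 216x216 matrices:

Strassen's algorithm requires power-of-2 dimensions. Pad 216x216 to 256x256 (next power of 2).

Standard algorithm: 216^3 = 10077696 multiplications
Strassen's algorithm: 7^(log2(256)) = 7^8 = 5764801 multiplications
Savings: 10077696 - 5764801 = 4312895 multiplications

Standard: 10077696 multiplications (216^3). Strassen: 5764801 multiplications (7^8, after padding to 256x256). Strassen reduces 8 recursive multiplications to 7 at each level.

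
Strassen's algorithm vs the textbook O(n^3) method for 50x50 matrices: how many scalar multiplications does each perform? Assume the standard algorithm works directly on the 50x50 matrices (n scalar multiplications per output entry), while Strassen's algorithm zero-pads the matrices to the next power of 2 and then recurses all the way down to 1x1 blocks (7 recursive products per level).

Matrix multiplication for 50x50 matrices:

Strassen's algorithm requires power-of-2 dimensions. Pad 50x50 to 64x64 (next power of 2).

Standard algorithm: 50^3 = 125000 multiplications
Strassen's algorithm: 7^(log2(64)) = 7^6 = 117649 multiplications
Savings: 125000 - 117649 = 7351 multiplications

Standard: 125000 multiplications (50^3). Strassen: 117649 multiplications (7^6, after padding to 64x64). Strassen reduces 8 recursive multiplications to 7 at each level.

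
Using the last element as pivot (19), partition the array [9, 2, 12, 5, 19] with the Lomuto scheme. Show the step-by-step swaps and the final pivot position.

Lomuto partition with pivot = 19:

Initial array: [9, 2, 12, 5, 19]

arr[0]=9 <= 19: swap with position 0, array becomes [9, 2, 12, 5, 19]
arr[1]=2 <= 19: swap with position 1, array becomes [9, 2, 12, 5, 19]
arr[2]=12 <= 19: swap with position 2, array becomes [9, 2, 12, 5, 19]
arr[3]=5 <= 19: swap with position 3, array becomes [9, 2, 12, 5, 19]

Place pivot at position 4: [9, 2, 12, 5, 19]
Pivot position: 4

After partitioning with pivot 19, the array becomes [9, 2, 12, 5, 19]. The pivot is placed at index 4. All elements to the left of the pivot are <= 19, and all elements to the right are > 19.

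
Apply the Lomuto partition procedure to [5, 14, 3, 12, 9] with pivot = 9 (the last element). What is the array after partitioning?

Lomuto partition with pivot = 9:

Initial array: [5, 14, 3, 12, 9]

arr[0]=5 <= 9: swap with position 0, array becomes [5, 14, 3, 12, 9]
arr[1]=14 > 9: no swap
arr[2]=3 <= 9: swap with position 1, array becomes [5, 3, 14, 12, 9]
arr[3]=12 > 9: no swap

Place pivot at position 2: [5, 3, 9, 12, 14]
Pivot position: 2

After partitioning with pivot 9, the array becomes [5, 3, 9, 12, 14]. The pivot is placed at index 2. All elements to the left of the pivot are <= 9, and all elements to the right are > 9.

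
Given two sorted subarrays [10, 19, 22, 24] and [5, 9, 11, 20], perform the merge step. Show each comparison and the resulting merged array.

Merging process:

Compare 10 vs 5: take 5 from right. Merged: [5]
Compare 10 vs 9: take 9 from right. Merged: [5, 9]
Compare 10 vs 11: take 10 from left. Merged: [5, 9, 10]
Compare 19 vs 11: take 11 from right. Merged: [5, 9, 10, 11]
Compare 19 vs 20: take 19 from left. Merged: [5, 9, 10, 11, 19]
Compare 22 vs 20: take 20 from right. Merged: [5, 9, 10, 11, 19, 20]
Append remaining from left: [22, 24]. Merged: [5, 9, 10, 11, 19, 20, 22, 24]

Final merged array: [5, 9, 10, 11, 19, 20, 22, 24]
Total comparisons: 6

The merged array is [5, 9, 10, 11, 19, 20, 22, 24], requiring 6 comparisons. The merge step runs in O(n) time where n is the total number of elements.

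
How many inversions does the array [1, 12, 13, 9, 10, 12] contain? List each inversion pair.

Finding inversions in [1, 12, 13, 9, 10, 12]:

(1, 3): arr[1]=12 > arr[3]=9
(1, 4): arr[1]=12 > arr[4]=10
(2, 3): arr[2]=13 > arr[3]=9
(2, 4): arr[2]=13 > arr[4]=10
(2, 5): arr[2]=13 > arr[5]=12

Total inversions: 5

The array has 5 inversion(s): (1,3), (1,4), (2,3), (2,4), (2,5). Each pair (i,j) satisfies i < j and arr[i] > arr[j].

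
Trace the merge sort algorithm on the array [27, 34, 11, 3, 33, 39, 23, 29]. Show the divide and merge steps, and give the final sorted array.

Merge sort trace:

Split: [27, 34, 11, 3, 33, 39, 23, 29] -> [27, 34, 11, 3] and [33, 39, 23, 29]
  Split: [27, 34, 11, 3] -> [27, 34] and [11, 3]
    Split: [27, 34] -> [27] and [34]
    Merge: [27] + [34] -> [27, 34]
    Split: [11, 3] -> [11] and [3]
    Merge: [11] + [3] -> [3, 11]
  Merge: [27, 34] + [3, 11] -> [3, 11, 27, 34]
  Split: [33, 39, 23, 29] -> [33, 39] and [23, 29]
    Split: [33, 39] -> [33] and [39]
    Merge: [33] + [39] -> [33, 39]
    Split: [23, 29] -> [23] and [29]
    Merge: [23] + [29] -> [23, 29]
  Merge: [33, 39] + [23, 29] -> [23, 29, 33, 39]
Merge: [3, 11, 27, 34] + [23, 29, 33, 39] -> [3, 11, 23, 27, 29, 33, 34, 39]

Final sorted array: [3, 11, 23, 27, 29, 33, 34, 39]

The merge sort proceeds by recursively splitting the array and merging sorted halves.
After all merges, the sorted array is [3, 11, 23, 27, 29, 33, 34, 39].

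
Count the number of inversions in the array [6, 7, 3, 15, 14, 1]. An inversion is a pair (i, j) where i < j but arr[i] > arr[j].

Finding inversions in [6, 7, 3, 15, 14, 1]:

(0, 2): arr[0]=6 > arr[2]=3
(0, 5): arr[0]=6 > arr[5]=1
(1, 2): arr[1]=7 > arr[2]=3
(1, 5): arr[1]=7 > arr[5]=1
(2, 5): arr[2]=3 > arr[5]=1
(3, 4): arr[3]=15 > arr[4]=14
(3, 5): arr[3]=15 > arr[5]=1
(4, 5): arr[4]=14 > arr[5]=1

Total inversions: 8

The array has 8 inversion(s): (0,2), (0,5), (1,2), (1,5), (2,5), (3,4), (3,5), (4,5). Each pair (i,j) satisfies i < j and arr[i] > arr[j].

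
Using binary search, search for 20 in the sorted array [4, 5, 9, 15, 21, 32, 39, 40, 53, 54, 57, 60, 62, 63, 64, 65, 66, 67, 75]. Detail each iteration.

Binary search for 20 in [4, 5, 9, 15, 21, 32, 39, 40, 53, 54, 57, 60, 62, 63, 64, 65, 66, 67, 75]:

lo=0, hi=18, mid=9, arr[mid]=54 -> 54 > 20, search left half
lo=0, hi=8, mid=4, arr[mid]=21 -> 21 > 20, search left half
lo=0, hi=3, mid=1, arr[mid]=5 -> 5 < 20, search right half
lo=2, hi=3, mid=2, arr[mid]=9 -> 9 < 20, search right half
lo=3, hi=3, mid=3, arr[mid]=15 -> 15 < 20, search right half
lo=4 > hi=3, target 20 not found

Binary search determines that 20 is not in the array after 5 comparisons. The search space was exhausted without finding the target.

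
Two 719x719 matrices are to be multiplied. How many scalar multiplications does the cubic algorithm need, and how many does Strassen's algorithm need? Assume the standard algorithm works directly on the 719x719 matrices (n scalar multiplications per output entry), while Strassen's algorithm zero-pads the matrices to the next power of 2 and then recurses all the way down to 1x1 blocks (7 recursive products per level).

Matrix multiplication for 719x719 matrices:

Strassen's algorithm requires power-of-2 dimensions. Pad 719x719 to 1024x1024 (next power of 2).

Standard algorithm: 719^3 = 371694959 multiplications
Strassen's algorithm: 7^(log2(1024)) = 7^10 = 282475249 multiplications
Savings: 371694959 - 282475249 = 89219710 multiplications

Standard: 371694959 multiplications (719^3). Strassen: 282475249 multiplications (7^10, after padding to 1024x1024). Strassen reduces 8 recursive multiplications to 7 at each level.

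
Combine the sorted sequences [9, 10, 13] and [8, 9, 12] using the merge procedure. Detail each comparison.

Merging process:

Compare 9 vs 8: take 8 from right. Merged: [8]
Compare 9 vs 9: take 9 from left. Merged: [8, 9]
Compare 10 vs 9: take 9 from right. Merged: [8, 9, 9]
Compare 10 vs 12: take 10 from left. Merged: [8, 9, 9, 10]
Compare 13 vs 12: take 12 from right. Merged: [8, 9, 9, 10, 12]
Append remaining from left: [13]. Merged: [8, 9, 9, 10, 12, 13]

Final merged array: [8, 9, 9, 10, 12, 13]
Total comparisons: 5

The merged array is [8, 9, 9, 10, 12, 13], requiring 5 comparisons. The merge step runs in O(n) time where n is the total number of elements.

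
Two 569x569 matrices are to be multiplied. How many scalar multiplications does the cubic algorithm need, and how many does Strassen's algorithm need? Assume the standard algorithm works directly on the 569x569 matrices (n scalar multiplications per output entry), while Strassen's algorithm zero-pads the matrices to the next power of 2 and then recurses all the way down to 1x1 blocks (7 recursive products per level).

Matrix multiplication for 569x569 matrices:

Strassen's algorithm requires power-of-2 dimensions. Pad 569x569 to 1024x1024 (next power of 2).

Standard algorithm: 569^3 = 184220009 multiplications
Strassen's algorithm: 7^(log2(1024)) = 7^10 = 282475249 multiplications
Difference: 184220009 - 282475249 = -98255240 (Strassen uses MORE here due to padding overhead — for small or just-over-power-of-2 n, padding can outweigh the per-level savings)

Standard: 184220009 multiplications (569^3). Strassen: 282475249 multiplications (7^10, after padding to 1024x1024). Strassen reduces 8 recursive multiplications to 7 at each level.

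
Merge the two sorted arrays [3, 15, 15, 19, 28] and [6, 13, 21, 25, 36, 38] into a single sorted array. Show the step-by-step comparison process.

Merging process:

Compare 3 vs 6: take 3 from left. Merged: [3]
Compare 15 vs 6: take 6 from right. Merged: [3, 6]
Compare 15 vs 13: take 13 from right. Merged: [3, 6, 13]
Compare 15 vs 21: take 15 from left. Merged: [3, 6, 13, 15]
Compare 15 vs 21: take 15 from left. Merged: [3, 6, 13, 15, 15]
Compare 19 vs 21: take 19 from left. Merged: [3, 6, 13, 15, 15, 19]
Compare 28 vs 21: take 21 from right. Merged: [3, 6, 13, 15, 15, 19, 21]
Compare 28 vs 25: take 25 from right. Merged: [3, 6, 13, 15, 15, 19, 21, 25]
Compare 28 vs 36: take 28 from left. Merged: [3, 6, 13, 15, 15, 19, 21, 25, 28]
Append remaining from right: [36, 38]. Merged: [3, 6, 13, 15, 15, 19, 21, 25, 28, 36, 38]

Final merged array: [3, 6, 13, 15, 15, 19, 21, 25, 28, 36, 38]
Total comparisons: 9

The merged array is [3, 6, 13, 15, 15, 19, 21, 25, 28, 36, 38], requiring 9 comparisons. The merge step runs in O(n) time where n is the total number of elements.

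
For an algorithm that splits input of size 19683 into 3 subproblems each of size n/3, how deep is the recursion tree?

For divide and conquer with division factor 3:

Problem sizes at each level:
Level 0: 19683
Level 1: 6561
Level 2: 2187
Level 3: 729
Level 4: 243
Level 5: 81
Level 6: 27
Level 7: 9
Level 8: 3
Level 9: 1

The root is level 0 and the size-1 base case is level 9 (the tree spans levels 0 through 9, i.e. 10 levels counting the root), so the depth is the number of divisions: log_3(19683) = 9

The recursion tree depth is log_3(19683) = 9. At each level, the problem size is divided by 3, so it takes 9 divisions to reduce to a base case of size 1. The algorithm makes 3 recursive calls at each level.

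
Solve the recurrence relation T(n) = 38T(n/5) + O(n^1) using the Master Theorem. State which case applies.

Master Theorem for T(n) = 38T(n/5) + O(n^1):

a = 38, b = 5, c = 1
log_b(a) = log_5(38) = 2.2602

Case 1: c = 1 < log_5(38) = 2.2602
T(n) = O(n^(log_5 38))

For T(n) = 38T(n/5) + O(n^1): log_5(38) = 2.2602. This is Case 1 of the Master Theorem (c < log_b(a), work dominated by leaves), giving O(n^(log_5 38)).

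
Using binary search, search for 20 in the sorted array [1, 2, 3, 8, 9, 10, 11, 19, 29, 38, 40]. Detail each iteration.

Binary search for 20 in [1, 2, 3, 8, 9, 10, 11, 19, 29, 38, 40]:

lo=0, hi=10, mid=5, arr[mid]=10 -> 10 < 20, search right half
lo=6, hi=10, mid=8, arr[mid]=29 -> 29 > 20, search left half
lo=6, hi=7, mid=6, arr[mid]=11 -> 11 < 20, search right half
lo=7, hi=7, mid=7, arr[mid]=19 -> 19 < 20, search right half
lo=8 > hi=7, target 20 not found

Binary search determines that 20 is not in the array after 4 comparisons. The search space was exhausted without finding the target.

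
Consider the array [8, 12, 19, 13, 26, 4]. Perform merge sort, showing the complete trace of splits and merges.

Merge sort trace:

Split: [8, 12, 19, 13, 26, 4] -> [8, 12, 19] and [13, 26, 4]
  Split: [8, 12, 19] -> [8] and [12, 19]
    Split: [12, 19] -> [12] and [19]
    Merge: [12] + [19] -> [12, 19]
  Merge: [8] + [12, 19] -> [8, 12, 19]
  Split: [13, 26, 4] -> [13] and [26, 4]
    Split: [26, 4] -> [26] and [4]
    Merge: [26] + [4] -> [4, 26]
  Merge: [13] + [4, 26] -> [4, 13, 26]
Merge: [8, 12, 19] + [4, 13, 26] -> [4, 8, 12, 13, 19, 26]

Final sorted array: [4, 8, 12, 13, 19, 26]

The merge sort proceeds by recursively splitting the array and merging sorted halves.
After all merges, the sorted array is [4, 8, 12, 13, 19, 26].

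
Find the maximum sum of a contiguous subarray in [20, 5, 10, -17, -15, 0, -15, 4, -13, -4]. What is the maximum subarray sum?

Using Kadane's algorithm on [20, 5, 10, -17, -15, 0, -15, 4, -13, -4]:

Scanning through the array:
Position 1 (value 5): max_ending_here = 25, max_so_far = 25
Position 2 (value 10): max_ending_here = 35, max_so_far = 35
Position 3 (value -17): max_ending_here = 18, max_so_far = 35
Position 4 (value -15): max_ending_here = 3, max_so_far = 35
Position 5 (value 0): max_ending_here = 3, max_so_far = 35
Position 6 (value -15): max_ending_here = -12, max_so_far = 35
Position 7 (value 4): max_ending_here = 4, max_so_far = 35
Position 8 (value -13): max_ending_here = -9, max_so_far = 35
Position 9 (value -4): max_ending_here = -4, max_so_far = 35

Maximum subarray: [20, 5, 10]
Maximum sum: 35

The maximum subarray is [20, 5, 10] with sum 35. This subarray runs from index 0 to index 2.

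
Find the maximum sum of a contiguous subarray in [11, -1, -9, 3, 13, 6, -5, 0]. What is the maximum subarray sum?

Using Kadane's algorithm on [11, -1, -9, 3, 13, 6, -5, 0]:

Scanning through the array:
Position 1 (value -1): max_ending_here = 10, max_so_far = 11
Position 2 (value -9): max_ending_here = 1, max_so_far = 11
Position 3 (value 3): max_ending_here = 4, max_so_far = 11
Position 4 (value 13): max_ending_here = 17, max_so_far = 17
Position 5 (value 6): max_ending_here = 23, max_so_far = 23
Position 6 (value -5): max_ending_here = 18, max_so_far = 23
Position 7 (value 0): max_ending_here = 18, max_so_far = 23

Maximum subarray: [11, -1, -9, 3, 13, 6]
Maximum sum: 23

The maximum subarray is [11, -1, -9, 3, 13, 6] with sum 23. This subarray runs from index 0 to index 5.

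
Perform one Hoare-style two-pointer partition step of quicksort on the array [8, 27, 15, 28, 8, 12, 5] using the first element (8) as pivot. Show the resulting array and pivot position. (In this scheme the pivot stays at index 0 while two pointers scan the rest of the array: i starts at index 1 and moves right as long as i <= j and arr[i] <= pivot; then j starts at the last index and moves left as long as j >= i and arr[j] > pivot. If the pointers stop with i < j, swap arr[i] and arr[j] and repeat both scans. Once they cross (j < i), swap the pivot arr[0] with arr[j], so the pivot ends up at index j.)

Hoare-style two-pointer partition with pivot = 8:

Initial array: [8, 27, 15, 28, 8, 12, 5]

Pointers start at i = 1, j = 6.
i stops at index 1 (arr[1]=27 > 8), j stops at index 6 (arr[6]=5 <= 8): swap arr[1] and arr[6], array becomes [8, 5, 15, 28, 8, 12, 27]
i stops at index 2 (arr[2]=15 > 8), j stops at index 4 (arr[4]=8 <= 8): swap arr[2] and arr[4], array becomes [8, 5, 8, 28, 15, 12, 27]
i ends at 3, j ends at 2: the pointers have crossed (j < i), so scanning stops.

Swap pivot arr[0] with arr[2] to place pivot at position 2: [8, 5, 8, 28, 15, 12, 27]
Pivot position: 2

After partitioning with pivot 8, the array becomes [8, 5, 8, 28, 15, 12, 27]. The pivot is placed at index 2. All elements to the left of the pivot are <= 8, and all elements to the right are > 8.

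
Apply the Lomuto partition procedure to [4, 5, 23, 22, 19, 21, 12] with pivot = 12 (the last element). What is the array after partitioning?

Lomuto partition with pivot = 12:

Initial array: [4, 5, 23, 22, 19, 21, 12]

arr[0]=4 <= 12: swap with position 0, array becomes [4, 5, 23, 22, 19, 21, 12]
arr[1]=5 <= 12: swap with position 1, array becomes [4, 5, 23, 22, 19, 21, 12]
arr[2]=23 > 12: no swap
arr[3]=22 > 12: no swap
arr[4]=19 > 12: no swap
arr[5]=21 > 12: no swap

Place pivot at position 2: [4, 5, 12, 22, 19, 21, 23]
Pivot position: 2

After partitioning with pivot 12, the array becomes [4, 5, 12, 22, 19, 21, 23]. The pivot is placed at index 2. All elements to the left of the pivot are <= 12, and all elements to the right are > 12.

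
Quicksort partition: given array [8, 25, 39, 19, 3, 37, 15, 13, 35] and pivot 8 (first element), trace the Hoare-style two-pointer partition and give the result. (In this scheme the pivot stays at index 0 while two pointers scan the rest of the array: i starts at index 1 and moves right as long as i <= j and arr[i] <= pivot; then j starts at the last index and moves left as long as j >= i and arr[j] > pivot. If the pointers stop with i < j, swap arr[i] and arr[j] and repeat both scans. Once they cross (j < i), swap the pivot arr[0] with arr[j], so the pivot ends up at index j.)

Hoare-style two-pointer partition with pivot = 8:

Initial array: [8, 25, 39, 19, 3, 37, 15, 13, 35]

Pointers start at i = 1, j = 8.
i stops at index 1 (arr[1]=25 > 8), j stops at index 4 (arr[4]=3 <= 8): swap arr[1] and arr[4], array becomes [8, 3, 39, 19, 25, 37, 15, 13, 35]
i ends at 2, j ends at 1: the pointers have crossed (j < i), so scanning stops.

Swap pivot arr[0] with arr[1] to place pivot at position 1: [3, 8, 39, 19, 25, 37, 15, 13, 35]
Pivot position: 1

After partitioning with pivot 8, the array becomes [3, 8, 39, 19, 25, 37, 15, 13, 35]. The pivot is placed at index 1. All elements to the left of the pivot are <= 8, and all elements to the right are > 8.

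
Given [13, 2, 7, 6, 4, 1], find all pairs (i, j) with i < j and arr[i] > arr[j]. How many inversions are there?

Finding inversions in [13, 2, 7, 6, 4, 1]:

(0, 1): arr[0]=13 > arr[1]=2
(0, 2): arr[0]=13 > arr[2]=7
(0, 3): arr[0]=13 > arr[3]=6
(0, 4): arr[0]=13 > arr[4]=4
(0, 5): arr[0]=13 > arr[5]=1
(1, 5): arr[1]=2 > arr[5]=1
(2, 3): arr[2]=7 > arr[3]=6
(2, 4): arr[2]=7 > arr[4]=4
(2, 5): arr[2]=7 > arr[5]=1
(3, 4): arr[3]=6 > arr[4]=4
(3, 5): arr[3]=6 > arr[5]=1
(4, 5): arr[4]=4 > arr[5]=1

Total inversions: 12

The array has 12 inversion(s): (0,1), (0,2), (0,3), (0,4), (0,5), (1,5), (2,3), (2,4), (2,5), (3,4), (3,5), (4,5). Each pair (i,j) satisfies i < j and arr[i] > arr[j].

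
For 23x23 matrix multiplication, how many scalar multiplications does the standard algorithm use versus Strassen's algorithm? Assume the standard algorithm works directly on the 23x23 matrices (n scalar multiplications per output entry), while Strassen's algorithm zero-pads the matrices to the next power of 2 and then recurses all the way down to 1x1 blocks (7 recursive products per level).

Matrix multiplication for 23x23 matrices:

Strassen's algorithm requires power-of-2 dimensions. Pad 23x23 to 32x32 (next power of 2).

Standard algorithm: 23^3 = 12167 multiplications
Strassen's algorithm: 7^(log2(32)) = 7^5 = 16807 multiplications
Difference: 12167 - 16807 = -4640 (Strassen uses MORE here due to padding overhead — for small or just-over-power-of-2 n, padding can outweigh the per-level savings)

Standard: 12167 multiplications (23^3). Strassen: 16807 multiplications (7^5, after padding to 32x32). Strassen reduces 8 recursive multiplications to 7 at each level.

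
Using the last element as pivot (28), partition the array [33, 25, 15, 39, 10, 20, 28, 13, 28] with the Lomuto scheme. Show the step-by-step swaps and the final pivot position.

Lomuto partition with pivot = 28:

Initial array: [33, 25, 15, 39, 10, 20, 28, 13, 28]

arr[0]=33 > 28: no swap
arr[1]=25 <= 28: swap with position 0, array becomes [25, 33, 15, 39, 10, 20, 28, 13, 28]
arr[2]=15 <= 28: swap with position 1, array becomes [25, 15, 33, 39, 10, 20, 28, 13, 28]
arr[3]=39 > 28: no swap
arr[4]=10 <= 28: swap with position 2, array becomes [25, 15, 10, 39, 33, 20, 28, 13, 28]
arr[5]=20 <= 28: swap with position 3, array becomes [25, 15, 10, 20, 33, 39, 28, 13, 28]
arr[6]=28 <= 28: swap with position 4, array becomes [25, 15, 10, 20, 28, 39, 33, 13, 28]
arr[7]=13 <= 28: swap with position 5, array becomes [25, 15, 10, 20, 28, 13, 33, 39, 28]

Place pivot at position 6: [25, 15, 10, 20, 28, 13, 28, 39, 33]
Pivot position: 6

After partitioning with pivot 28, the array becomes [25, 15, 10, 20, 28, 13, 28, 39, 33]. The pivot is placed at index 6. All elements to the left of the pivot are <= 28, and all elements to the right are > 28.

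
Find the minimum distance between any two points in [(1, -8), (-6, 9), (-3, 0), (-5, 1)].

Computing all pairwise distances among 4 points:

d((1, -8), (-6, 9)) = 18.3848
d((1, -8), (-3, 0)) = 8.9443
d((1, -8), (-5, 1)) = 10.8167
d((-6, 9), (-3, 0)) = 9.4868
d((-6, 9), (-5, 1)) = 8.0623
d((-3, 0), (-5, 1)) = 2.2361 <-- minimum

Closest pair: (-3, 0) and (-5, 1) with distance 2.2361

The closest pair is (-3, 0) and (-5, 1) with Euclidean distance 2.2361. For 4 points, brute-force pairwise comparison is shown above. For large n, the divide-and-conquer algorithm (sort by x, recurse on halves, check the dividing strip) achieves O(n log n).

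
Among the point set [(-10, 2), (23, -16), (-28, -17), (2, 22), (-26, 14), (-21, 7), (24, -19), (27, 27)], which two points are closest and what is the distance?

Computing all pairwise distances among 8 points:

d((-10, 2), (23, -16)) = 37.5899
d((-10, 2), (-28, -17)) = 26.1725
d((-10, 2), (2, 22)) = 23.3238
d((-10, 2), (-26, 14)) = 20.0
d((-10, 2), (-21, 7)) = 12.083
d((-10, 2), (24, -19)) = 39.9625
d((-10, 2), (27, 27)) = 44.6542
d((23, -16), (-28, -17)) = 51.0098
d((23, -16), (2, 22)) = 43.4166
d((23, -16), (-26, 14)) = 57.4543
d((23, -16), (-21, 7)) = 49.6488
d((23, -16), (24, -19)) = 3.1623 <-- minimum
d((23, -16), (27, 27)) = 43.1856
d((-28, -17), (2, 22)) = 49.2037
d((-28, -17), (-26, 14)) = 31.0644
d((-28, -17), (-21, 7)) = 25.0
d((-28, -17), (24, -19)) = 52.0384
d((-28, -17), (27, 27)) = 70.4344
d((2, 22), (-26, 14)) = 29.1204
d((2, 22), (-21, 7)) = 27.4591
d((2, 22), (24, -19)) = 46.5296
d((2, 22), (27, 27)) = 25.4951
d((-26, 14), (-21, 7)) = 8.6023
d((-26, 14), (24, -19)) = 59.9083
d((-26, 14), (27, 27)) = 54.5711
d((-21, 7), (24, -19)) = 51.9711
d((-21, 7), (27, 27)) = 52.0
d((24, -19), (27, 27)) = 46.0977

Closest pair: (23, -16) and (24, -19) with distance 3.1623

The closest pair is (23, -16) and (24, -19) with Euclidean distance 3.1623. For 8 points, brute-force pairwise comparison is shown above. For large n, the divide-and-conquer algorithm (sort by x, recurse on halves, check the dividing strip) achieves O(n log n).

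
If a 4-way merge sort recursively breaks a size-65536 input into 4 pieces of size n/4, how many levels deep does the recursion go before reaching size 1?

For divide and conquer with division factor 4:

Problem sizes at each level:
Level 0: 65536
Level 1: 16384
Level 2: 4096
Level 3: 1024
Level 4: 256
Level 5: 64
Level 6: 16
Level 7: 4
Level 8: 1

The root is level 0 and the size-1 base case is level 8 (the tree spans levels 0 through 8, i.e. 9 levels counting the root), so the depth is the number of divisions: log_4(65536) = 8

The recursion tree depth is log_4(65536) = 8. At each level, the problem size is divided by 4, so it takes 8 divisions to reduce to a base case of size 1. The algorithm makes 4 recursive calls at each level.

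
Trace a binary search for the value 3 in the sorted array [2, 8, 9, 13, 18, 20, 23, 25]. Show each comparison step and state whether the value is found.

Binary search for 3 in [2, 8, 9, 13, 18, 20, 23, 25]:

lo=0, hi=7, mid=3, arr[mid]=13 -> 13 > 3, search left half
lo=0, hi=2, mid=1, arr[mid]=8 -> 8 > 3, search left half
lo=0, hi=0, mid=0, arr[mid]=2 -> 2 < 3, search right half
lo=1 > hi=0, target 3 not found

Binary search determines that 3 is not in the array after 3 comparisons. The search space was exhausted without finding the target.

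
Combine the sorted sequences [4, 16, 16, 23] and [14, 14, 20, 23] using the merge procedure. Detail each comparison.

Merging process:

Compare 4 vs 14: take 4 from left. Merged: [4]
Compare 16 vs 14: take 14 from right. Merged: [4, 14]
Compare 16 vs 14: take 14 from right. Merged: [4, 14, 14]
Compare 16 vs 20: take 16 from left. Merged: [4, 14, 14, 16]
Compare 16 vs 20: take 16 from left. Merged: [4, 14, 14, 16, 16]
Compare 23 vs 20: take 20 from right. Merged: [4, 14, 14, 16, 16, 20]
Compare 23 vs 23: take 23 from left. Merged: [4, 14, 14, 16, 16, 20, 23]
Append remaining from right: [23]. Merged: [4, 14, 14, 16, 16, 20, 23, 23]

Final merged array: [4, 14, 14, 16, 16, 20, 23, 23]
Total comparisons: 7

The merged array is [4, 14, 14, 16, 16, 20, 23, 23], requiring 7 comparisons. The merge step runs in O(n) time where n is the total number of elements.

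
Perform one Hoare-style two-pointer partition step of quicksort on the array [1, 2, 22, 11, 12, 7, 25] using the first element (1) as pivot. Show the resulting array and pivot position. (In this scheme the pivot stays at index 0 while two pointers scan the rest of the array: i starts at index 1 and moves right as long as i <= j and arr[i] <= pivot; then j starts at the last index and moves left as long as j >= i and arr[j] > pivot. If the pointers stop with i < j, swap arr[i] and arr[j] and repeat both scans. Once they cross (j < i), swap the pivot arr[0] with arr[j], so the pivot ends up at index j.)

Hoare-style two-pointer partition with pivot = 1:

Initial array: [1, 2, 22, 11, 12, 7, 25]

Pointers start at i = 1, j = 6.
i ends at 1, j ends at 0: the pointers have crossed (j < i), so scanning stops.

j = 0, so swapping arr[0] with arr[j] leaves the pivot at position 0: [1, 2, 22, 11, 12, 7, 25]
Pivot position: 0

After partitioning with pivot 1, the array becomes [1, 2, 22, 11, 12, 7, 25]. The pivot is placed at index 0. All elements to the left of the pivot are <= 1, and all elements to the right are > 1.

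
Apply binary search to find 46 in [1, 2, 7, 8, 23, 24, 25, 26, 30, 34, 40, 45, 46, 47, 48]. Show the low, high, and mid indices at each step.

Binary search for 46 in [1, 2, 7, 8, 23, 24, 25, 26, 30, 34, 40, 45, 46, 47, 48]:

lo=0, hi=14, mid=7, arr[mid]=26 -> 26 < 46, search right half
lo=8, hi=14, mid=11, arr[mid]=45 -> 45 < 46, search right half
lo=12, hi=14, mid=13, arr[mid]=47 -> 47 > 46, search left half
lo=12, hi=12, mid=12, arr[mid]=46 -> Found target at index 12!

Binary search finds 46 at index 12 after 4 comparisons. The search repeatedly halves the search space by comparing with the middle element.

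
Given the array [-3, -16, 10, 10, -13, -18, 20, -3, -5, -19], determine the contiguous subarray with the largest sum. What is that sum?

Using Kadane's algorithm on [-3, -16, 10, 10, -13, -18, 20, -3, -5, -19]:

Scanning through the array:
Position 1 (value -16): max_ending_here = -16, max_so_far = -3
Position 2 (value 10): max_ending_here = 10, max_so_far = 10
Position 3 (value 10): max_ending_here = 20, max_so_far = 20
Position 4 (value -13): max_ending_here = 7, max_so_far = 20
Position 5 (value -18): max_ending_here = -11, max_so_far = 20
Position 6 (value 20): max_ending_here = 20, max_so_far = 20
Position 7 (value -3): max_ending_here = 17, max_so_far = 20
Position 8 (value -5): max_ending_here = 12, max_so_far = 20
Position 9 (value -19): max_ending_here = -7, max_so_far = 20

Maximum subarray: [10, 10]
Maximum sum: 20

The maximum subarray is [10, 10] with sum 20. This subarray runs from index 2 to index 3.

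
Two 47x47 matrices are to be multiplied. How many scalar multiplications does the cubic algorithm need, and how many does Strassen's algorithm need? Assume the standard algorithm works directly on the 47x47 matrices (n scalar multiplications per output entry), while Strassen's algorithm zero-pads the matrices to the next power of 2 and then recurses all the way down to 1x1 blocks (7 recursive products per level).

Matrix multiplication for 47x47 matrices:

Strassen's algorithm requires power-of-2 dimensions. Pad 47x47 to 64x64 (next power of 2).

Standard algorithm: 47^3 = 103823 multiplications
Strassen's algorithm: 7^(log2(64)) = 7^6 = 117649 multiplications
Difference: 103823 - 117649 = -13826 (Strassen uses MORE here due to padding overhead — for small or just-over-power-of-2 n, padding can outweigh the per-level savings)

Standard: 103823 multiplications (47^3). Strassen: 117649 multiplications (7^6, after padding to 64x64). Strassen reduces 8 recursive multiplications to 7 at each level.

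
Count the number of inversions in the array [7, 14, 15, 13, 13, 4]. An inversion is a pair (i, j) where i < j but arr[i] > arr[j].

Finding inversions in [7, 14, 15, 13, 13, 4]:

(0, 5): arr[0]=7 > arr[5]=4
(1, 3): arr[1]=14 > arr[3]=13
(1, 4): arr[1]=14 > arr[4]=13
(1, 5): arr[1]=14 > arr[5]=4
(2, 3): arr[2]=15 > arr[3]=13
(2, 4): arr[2]=15 > arr[4]=13
(2, 5): arr[2]=15 > arr[5]=4
(3, 5): arr[3]=13 > arr[5]=4
(4, 5): arr[4]=13 > arr[5]=4

Total inversions: 9

The array has 9 inversion(s): (0,5), (1,3), (1,4), (1,5), (2,3), (2,4), (2,5), (3,5), (4,5). Each pair (i,j) satisfies i < j and arr[i] > arr[j].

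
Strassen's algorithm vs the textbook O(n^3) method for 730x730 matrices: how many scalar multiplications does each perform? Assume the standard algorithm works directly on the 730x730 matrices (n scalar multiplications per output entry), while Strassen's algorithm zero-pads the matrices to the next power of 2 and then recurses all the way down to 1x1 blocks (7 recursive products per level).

Matrix multiplication for 730x730 matrices:

Strassen's algorithm requires power-of-2 dimensions. Pad 730x730 to 1024x1024 (next power of 2).

Standard algorithm: 730^3 = 389017000 multiplications
Strassen's algorithm: 7^(log2(1024)) = 7^10 = 282475249 multiplications
Savings: 389017000 - 282475249 = 106541751 multiplications

Standard: 389017000 multiplications (730^3). Strassen: 282475249 multiplications (7^10, after padding to 1024x1024). Strassen reduces 8 recursive multiplications to 7 at each level.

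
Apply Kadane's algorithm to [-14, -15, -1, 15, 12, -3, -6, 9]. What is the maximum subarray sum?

Using Kadane's algorithm on [-14, -15, -1, 15, 12, -3, -6, 9]:

Scanning through the array:
Position 1 (value -15): max_ending_here = -15, max_so_far = -14
Position 2 (value -1): max_ending_here = -1, max_so_far = -1
Position 3 (value 15): max_ending_here = 15, max_so_far = 15
Position 4 (value 12): max_ending_here = 27, max_so_far = 27
Position 5 (value -3): max_ending_here = 24, max_so_far = 27
Position 6 (value -6): max_ending_here = 18, max_so_far = 27
Position 7 (value 9): max_ending_here = 27, max_so_far = 27

Maximum subarray: [15, 12]
Maximum sum: 27

The maximum subarray is [15, 12] with sum 27. This subarray runs from index 3 to index 4.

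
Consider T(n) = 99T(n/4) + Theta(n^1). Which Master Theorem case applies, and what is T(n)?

Master Theorem for T(n) = 99T(n/4) + O(n^1):

a = 99, b = 4, c = 1
log_b(a) = log_4(99) = 3.3147

Case 1: c = 1 < log_4(99) = 3.3147
T(n) = O(n^(log_4 99))

For T(n) = 99T(n/4) + O(n^1): log_4(99) = 3.3147. This is Case 1 of the Master Theorem (c < log_b(a), work dominated by leaves), giving O(n^(log_4 99)).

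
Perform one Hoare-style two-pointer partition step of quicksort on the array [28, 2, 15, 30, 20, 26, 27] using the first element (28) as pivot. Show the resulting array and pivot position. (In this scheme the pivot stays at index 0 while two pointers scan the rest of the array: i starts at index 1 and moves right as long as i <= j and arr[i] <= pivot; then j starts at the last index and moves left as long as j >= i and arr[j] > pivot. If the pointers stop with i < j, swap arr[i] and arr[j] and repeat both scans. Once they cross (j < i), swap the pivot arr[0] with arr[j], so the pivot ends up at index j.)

Hoare-style two-pointer partition with pivot = 28:

Initial array: [28, 2, 15, 30, 20, 26, 27]

Pointers start at i = 1, j = 6.
i stops at index 3 (arr[3]=30 > 28), j stops at index 6 (arr[6]=27 <= 28): swap arr[3] and arr[6], array becomes [28, 2, 15, 27, 20, 26, 30]
i ends at 6, j ends at 5: the pointers have crossed (j < i), so scanning stops.

Swap pivot arr[0] with arr[5] to place pivot at position 5: [26, 2, 15, 27, 20, 28, 30]
Pivot position: 5

After partitioning with pivot 28, the array becomes [26, 2, 15, 27, 20, 28, 30]. The pivot is placed at index 5. All elements to the left of the pivot are <= 28, and all elements to the right are > 28.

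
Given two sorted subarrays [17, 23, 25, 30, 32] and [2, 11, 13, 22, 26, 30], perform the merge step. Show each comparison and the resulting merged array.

Merging process:

Compare 17 vs 2: take 2 from right. Merged: [2]
Compare 17 vs 11: take 11 from right. Merged: [2, 11]
Compare 17 vs 13: take 13 from right. Merged: [2, 11, 13]
Compare 17 vs 22: take 17 from left. Merged: [2, 11, 13, 17]
Compare 23 vs 22: take 22 from right. Merged: [2, 11, 13, 17, 22]
Compare 23 vs 26: take 23 from left. Merged: [2, 11, 13, 17, 22, 23]
Compare 25 vs 26: take 25 from left. Merged: [2, 11, 13, 17, 22, 23, 25]
Compare 30 vs 26: take 26 from right. Merged: [2, 11, 13, 17, 22, 23, 25, 26]
Compare 30 vs 30: take 30 from left. Merged: [2, 11, 13, 17, 22, 23, 25, 26, 30]
Compare 32 vs 30: take 30 from right. Merged: [2, 11, 13, 17, 22, 23, 25, 26, 30, 30]
Append remaining from left: [32]. Merged: [2, 11, 13, 17, 22, 23, 25, 26, 30, 30, 32]

Final merged array: [2, 11, 13, 17, 22, 23, 25, 26, 30, 30, 32]
Total comparisons: 10

The merged array is [2, 11, 13, 17, 22, 23, 25, 26, 30, 30, 32], requiring 10 comparisons. The merge step runs in O(n) time where n is the total number of elements.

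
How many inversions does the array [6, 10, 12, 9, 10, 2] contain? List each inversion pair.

Finding inversions in [6, 10, 12, 9, 10, 2]:

(0, 5): arr[0]=6 > arr[5]=2
(1, 3): arr[1]=10 > arr[3]=9
(1, 5): arr[1]=10 > arr[5]=2
(2, 3): arr[2]=12 > arr[3]=9
(2, 4): arr[2]=12 > arr[4]=10
(2, 5): arr[2]=12 > arr[5]=2
(3, 5): arr[3]=9 > arr[5]=2
(4, 5): arr[4]=10 > arr[5]=2

Total inversions: 8

The array has 8 inversion(s): (0,5), (1,3), (1,5), (2,3), (2,4), (2,5), (3,5), (4,5). Each pair (i,j) satisfies i < j and arr[i] > arr[j].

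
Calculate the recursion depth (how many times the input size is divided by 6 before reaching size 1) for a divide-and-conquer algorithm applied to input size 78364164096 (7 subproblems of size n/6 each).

For divide and conquer with division factor 6:

Problem sizes at each level:
Level 0: 78364164096
Level 1: 13060694016
Level 2: 2176782336
Level 3: 362797056
Level 4: 60466176
Level 5: 10077696
Level 6: 1679616
Level 7: 279936
Level 8: 46656
Level 9: 7776
Level 10: 1296
Level 11: 216
Level 12: 36
Level 13: 6
Level 14: 1

The root is level 0 and the size-1 base case is level 14 (the tree spans levels 0 through 14, i.e. 15 levels counting the root), so the depth is the number of divisions: log_6(78364164096) = 14

The recursion tree depth is log_6(78364164096) = 14. At each level, the problem size is divided by 6, so it takes 14 divisions to reduce to a base case of size 1. The algorithm makes 7 recursive calls at each level.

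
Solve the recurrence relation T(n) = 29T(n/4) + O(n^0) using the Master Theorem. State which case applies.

Master Theorem for T(n) = 29T(n/4) + O(n^0):

a = 29, b = 4, c = 0
log_b(a) = log_4(29) = 2.4290

Case 1: c = 0 < log_4(29) = 2.4290
T(n) = O(n^(log_4 29))

For T(n) = 29T(n/4) + O(n^0): log_4(29) = 2.4290. This is Case 1 of the Master Theorem (c < log_b(a), work dominated by leaves), giving O(n^(log_4 29)).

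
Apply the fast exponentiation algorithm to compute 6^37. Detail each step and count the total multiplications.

Computing 6^37 by squaring (build up from 6^1; each line after the first costs one multiplication):

6^1 = 6
6^2 = (6^1)^2 = 6^2 = 36
6^4 = (6^2)^2 = 36^2 = 1296
6^8 = (6^4)^2 = 1296^2 = 1679616
6^9 = 6 * 6^8 = 6 * 1679616 = 10077696
6^18 = (6^9)^2 = 10077696^2 = 101559956668416
6^36 = (6^18)^2 = 101559956668416^2 = 10314424798490535546171949056
6^37 = 6 * 6^36 = 6 * 10314424798490535546171949056 = 61886548790943213277031694336

Result: 61886548790943213277031694336
Multiplications needed: 7 (7 lines after 6^1)

6^37 = 61886548790943213277031694336. Using exponentiation by squaring, this requires 7 multiplications. The key idea: if the exponent is even, square the half-power; if odd, multiply by the base once.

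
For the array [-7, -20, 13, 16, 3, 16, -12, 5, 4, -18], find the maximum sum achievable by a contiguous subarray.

Using Kadane's algorithm on [-7, -20, 13, 16, 3, 16, -12, 5, 4, -18]:

Scanning through the array:
Position 1 (value -20): max_ending_here = -20, max_so_far = -7
Position 2 (value 13): max_ending_here = 13, max_so_far = 13
Position 3 (value 16): max_ending_here = 29, max_so_far = 29
Position 4 (value 3): max_ending_here = 32, max_so_far = 32
Position 5 (value 16): max_ending_here = 48, max_so_far = 48
Position 6 (value -12): max_ending_here = 36, max_so_far = 48
Position 7 (value 5): max_ending_here = 41, max_so_far = 48
Position 8 (value 4): max_ending_here = 45, max_so_far = 48
Position 9 (value -18): max_ending_here = 27, max_so_far = 48

Maximum subarray: [13, 16, 3, 16]
Maximum sum: 48

The maximum subarray is [13, 16, 3, 16] with sum 48. This subarray runs from index 2 to index 5.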